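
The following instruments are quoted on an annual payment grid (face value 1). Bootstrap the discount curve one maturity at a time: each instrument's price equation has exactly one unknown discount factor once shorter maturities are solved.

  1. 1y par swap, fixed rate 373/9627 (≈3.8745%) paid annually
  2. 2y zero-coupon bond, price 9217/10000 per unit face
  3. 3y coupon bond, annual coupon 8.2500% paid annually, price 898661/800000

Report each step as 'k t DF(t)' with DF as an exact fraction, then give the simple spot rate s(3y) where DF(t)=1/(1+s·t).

step 1 [1y] swap r/1=373/9627: DF=(1 − 373/9627·(0))/(1+373/9627) = 9627/10000 ≈ 0.962700
step 2 [2y] zero: DF = P = 9217/10000 ≈ 0.921700
step 3 [3y] bond c/1=33/400: DF=(898661/800000 − 33/400·(0.962700+0.921700))/(1+33/400) = 8941/10000 ≈ 0.894100

1 1 9627/10000
2 2 9217/10000
3 3 8941/10000
s(3y) = (1/(8941/10000) − 1)/(3) = 353/8941 ≈ 3.9481%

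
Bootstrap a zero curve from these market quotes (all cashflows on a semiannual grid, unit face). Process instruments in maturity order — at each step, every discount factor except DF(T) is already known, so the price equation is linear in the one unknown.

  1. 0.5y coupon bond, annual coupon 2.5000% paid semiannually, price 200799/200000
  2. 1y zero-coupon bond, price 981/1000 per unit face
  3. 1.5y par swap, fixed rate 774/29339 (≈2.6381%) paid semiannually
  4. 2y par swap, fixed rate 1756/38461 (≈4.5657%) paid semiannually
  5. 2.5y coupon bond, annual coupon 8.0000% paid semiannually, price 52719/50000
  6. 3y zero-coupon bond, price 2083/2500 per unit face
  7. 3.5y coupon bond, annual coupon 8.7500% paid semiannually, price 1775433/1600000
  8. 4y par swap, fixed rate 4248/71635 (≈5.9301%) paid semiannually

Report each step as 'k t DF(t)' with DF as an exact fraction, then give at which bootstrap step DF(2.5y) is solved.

1 1/2 2479/2500
2 1 981/1000
3 3/2 9613/10000
4 2 4561/5000
5 5/2 8659/10000
6 3 2083/2500
7 7/2 8307/10000
8 4 1969/2500
DF(2.5y) is solved at step 5

step 1 [0.5y] bond c/2=1/80: DF=(200799/200000 − 1/80·(0))/(1+1/80) = 2479/2500 ≈ 0.991600
step 2 [1y] zero: DF = P = 981/1000 ≈ 0.981000
step 3 [1.5y] swap r/2=387/29339: DF=(1 − 387/29339·(0.991600+0.981000))/(1+387/29339) = 9613/10000 ≈ 0.961300
step 4 [2y] swap r/2=878/38461: DF=(1 − 878/38461·(0.991600+0.981000+0.961300))/(1+878/38461) = 4561/5000 ≈ 0.912200
step 5 [2.5y] bond c/2=1/25: DF=(52719/50000 − 1/25·(0.991600+0.981000+0.961300+0.912200))/(1+1/25) = 8659/10000 ≈ 0.865900
step 6 [3y] zero: DF = P = 2083/2500 ≈ 0.833200
step 7 [3.5y] bond c/2=7/160: DF=(1775433/1600000 − 7/160·(0.991600+0.981000+0.961300+0.912200+0.865900+0.833200))/(1+7/160) = 8307/10000 ≈ 0.830700
step 8 [4y] swap r/2=2124/71635: DF=(1 − 2124/71635·(0.991600+0.981000+0.961300+0.912200+0.865900+0.833200+0.830700))/(1+2124/71635) = 1969/2500 ≈ 0.787600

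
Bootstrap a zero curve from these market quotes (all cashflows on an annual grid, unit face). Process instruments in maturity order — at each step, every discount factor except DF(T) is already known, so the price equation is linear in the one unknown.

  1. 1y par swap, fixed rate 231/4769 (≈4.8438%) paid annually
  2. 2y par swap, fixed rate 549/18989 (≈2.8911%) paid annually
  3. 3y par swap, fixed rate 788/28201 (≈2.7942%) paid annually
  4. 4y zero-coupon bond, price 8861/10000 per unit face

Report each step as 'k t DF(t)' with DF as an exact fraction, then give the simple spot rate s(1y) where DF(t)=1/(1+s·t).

step 1 [1y] swap r/1=231/4769: DF=(1 − 231/4769·(0))/(1+231/4769) = 4769/5000 ≈ 0.953800
step 2 [2y] swap r/1=549/18989: DF=(1 − 549/18989·(0.953800))/(1+549/18989) = 9451/10000 ≈ 0.945100
step 3 [3y] swap r/1=788/28201: DF=(1 − 788/28201·(0.953800+0.945100))/(1+788/28201) = 2303/2500 ≈ 0.921200
step 4 [4y] zero: DF = P = 8861/10000 ≈ 0.886100

1 1 4769/5000
2 2 9451/10000
3 3 2303/2500
4 4 8861/10000
s(1y) = (1/(4769/5000) − 1)/(1) = 231/4769 ≈ 4.8438%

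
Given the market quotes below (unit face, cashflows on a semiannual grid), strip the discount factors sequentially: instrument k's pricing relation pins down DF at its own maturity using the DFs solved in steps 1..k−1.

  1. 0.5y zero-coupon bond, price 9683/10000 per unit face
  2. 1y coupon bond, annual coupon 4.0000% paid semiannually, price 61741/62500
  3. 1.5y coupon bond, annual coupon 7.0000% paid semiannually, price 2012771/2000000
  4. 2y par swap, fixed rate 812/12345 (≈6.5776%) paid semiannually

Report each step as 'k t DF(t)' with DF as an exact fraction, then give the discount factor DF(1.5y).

1 1/2 9683/10000
2 1 1899/2000
3 3/2 363/400
4 2 4391/5000
DF(1.5y) = 363/400 ≈ 0.907500

step 1 [0.5y] zero: DF = P = 9683/10000 ≈ 0.968300
step 2 [1y] bond c/2=1/50: DF=(61741/62500 − 1/50·(0.968300))/(1+1/50) = 1899/2000 ≈ 0.949500
step 3 [1.5y] bond c/2=7/200: DF=(2012771/2000000 − 7/200·(0.968300+0.949500))/(1+7/200) = 363/400 ≈ 0.907500
step 4 [2y] swap r/2=406/12345: DF=(1 − 406/12345·(0.968300+0.949500+0.907500))/(1+406/12345) = 4391/5000 ≈ 0.878200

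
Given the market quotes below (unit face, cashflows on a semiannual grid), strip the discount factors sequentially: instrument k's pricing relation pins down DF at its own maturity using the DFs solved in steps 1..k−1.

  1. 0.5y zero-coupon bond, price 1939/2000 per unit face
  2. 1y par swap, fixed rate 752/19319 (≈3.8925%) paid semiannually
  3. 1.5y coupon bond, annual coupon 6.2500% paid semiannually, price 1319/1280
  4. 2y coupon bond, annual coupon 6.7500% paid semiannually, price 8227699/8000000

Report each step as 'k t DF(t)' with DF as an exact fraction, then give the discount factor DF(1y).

step 1 [0.5y] zero: DF = P = 1939/2000 ≈ 0.969500
step 2 [1y] swap r/2=376/19319: DF=(1 − 376/19319·(0.969500))/(1+376/19319) = 1203/1250 ≈ 0.962400
step 3 [1.5y] bond c/2=1/32: DF=(1319/1280 − 1/32·(0.969500+0.962400))/(1+1/32) = 9407/10000 ≈ 0.940700
step 4 [2y] bond c/2=27/800: DF=(8227699/8000000 − 27/800·(0.969500+0.962400+0.940700))/(1+27/800) = 9011/10000 ≈ 0.901100

1 1/2 1939/2000
2 1 1203/1250
3 3/2 9407/10000
4 2 9011/10000
DF(1y) = 1203/1250 ≈ 0.962400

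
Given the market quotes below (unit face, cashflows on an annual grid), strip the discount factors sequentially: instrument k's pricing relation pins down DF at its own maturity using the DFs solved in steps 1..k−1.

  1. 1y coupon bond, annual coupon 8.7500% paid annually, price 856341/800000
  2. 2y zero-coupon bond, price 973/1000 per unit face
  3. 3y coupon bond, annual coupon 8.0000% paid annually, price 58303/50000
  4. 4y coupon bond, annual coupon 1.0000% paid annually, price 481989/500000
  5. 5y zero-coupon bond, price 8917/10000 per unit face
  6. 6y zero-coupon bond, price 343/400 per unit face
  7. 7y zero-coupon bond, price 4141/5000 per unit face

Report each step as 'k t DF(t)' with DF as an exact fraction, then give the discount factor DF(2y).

step 1 [1y] bond c/1=7/80: DF=(856341/800000 − 7/80·(0))/(1+7/80) = 9843/10000 ≈ 0.984300
step 2 [2y] zero: DF = P = 973/1000 ≈ 0.973000
step 3 [3y] bond c/1=2/25: DF=(58303/50000 − 2/25·(0.984300+0.973000))/(1+2/25) = 9347/10000 ≈ 0.934700
step 4 [4y] bond c/1=1/100: DF=(481989/500000 − 1/100·(0.984300+0.973000+0.934700))/(1+1/100) = 4629/5000 ≈ 0.925800
step 5 [5y] zero: DF = P = 8917/10000 ≈ 0.891700
step 6 [6y] zero: DF = P = 343/400 ≈ 0.857500
step 7 [7y] zero: DF = P = 4141/5000 ≈ 0.828200

1 1 9843/10000
2 2 973/1000
3 3 9347/10000
4 4 4629/5000
5 5 8917/10000
6 6 343/400
7 7 4141/5000
DF(2y) = 973/1000 ≈ 0.973000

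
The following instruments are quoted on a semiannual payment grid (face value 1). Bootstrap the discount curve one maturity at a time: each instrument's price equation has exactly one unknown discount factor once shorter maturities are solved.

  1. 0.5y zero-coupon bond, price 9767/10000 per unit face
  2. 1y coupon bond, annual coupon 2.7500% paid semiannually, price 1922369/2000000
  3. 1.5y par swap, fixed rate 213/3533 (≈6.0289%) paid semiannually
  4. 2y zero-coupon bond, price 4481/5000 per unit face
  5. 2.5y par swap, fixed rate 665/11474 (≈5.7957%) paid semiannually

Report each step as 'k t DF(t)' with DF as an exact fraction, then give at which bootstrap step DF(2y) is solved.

step 1 [0.5y] zero: DF = P = 9767/10000 ≈ 0.976700
step 2 [1y] bond c/2=11/800: DF=(1922369/2000000 − 11/800·(0.976700))/(1+11/800) = 9349/10000 ≈ 0.934900
step 3 [1.5y] swap r/2=213/7066: DF=(1 − 213/7066·(0.976700+0.934900))/(1+213/7066) = 2287/2500 ≈ 0.914800
step 4 [2y] zero: DF = P = 4481/5000 ≈ 0.896200
step 5 [2.5y] swap r/2=665/22948: DF=(1 − 665/22948·(0.976700+0.934900+0.914800+0.896200))/(1+665/22948) = 867/1000 ≈ 0.867000

1 1/2 9767/10000
2 1 9349/10000
3 3/2 2287/2500
4 2 4481/5000
5 5/2 867/1000
DF(2y) is solved at step 4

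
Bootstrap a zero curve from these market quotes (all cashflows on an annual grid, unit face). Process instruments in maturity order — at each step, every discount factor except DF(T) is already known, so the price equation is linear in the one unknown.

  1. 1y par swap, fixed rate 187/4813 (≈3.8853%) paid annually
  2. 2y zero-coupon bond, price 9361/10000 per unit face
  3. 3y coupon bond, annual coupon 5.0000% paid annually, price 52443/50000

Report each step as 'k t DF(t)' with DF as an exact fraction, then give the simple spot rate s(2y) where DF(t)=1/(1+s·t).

1 1 4813/5000
2 2 9361/10000
3 3 1817/2000
s(2y) = (1/(9361/10000) − 1)/(2) = 639/18722 ≈ 3.4131%

step 1 [1y] swap r/1=187/4813: DF=(1 − 187/4813·(0))/(1+187/4813) = 4813/5000 ≈ 0.962600
step 2 [2y] zero: DF = P = 9361/10000 ≈ 0.936100
step 3 [3y] bond c/1=1/20: DF=(52443/50000 − 1/20·(0.962600+0.936100))/(1+1/20) = 1817/2000 ≈ 0.908500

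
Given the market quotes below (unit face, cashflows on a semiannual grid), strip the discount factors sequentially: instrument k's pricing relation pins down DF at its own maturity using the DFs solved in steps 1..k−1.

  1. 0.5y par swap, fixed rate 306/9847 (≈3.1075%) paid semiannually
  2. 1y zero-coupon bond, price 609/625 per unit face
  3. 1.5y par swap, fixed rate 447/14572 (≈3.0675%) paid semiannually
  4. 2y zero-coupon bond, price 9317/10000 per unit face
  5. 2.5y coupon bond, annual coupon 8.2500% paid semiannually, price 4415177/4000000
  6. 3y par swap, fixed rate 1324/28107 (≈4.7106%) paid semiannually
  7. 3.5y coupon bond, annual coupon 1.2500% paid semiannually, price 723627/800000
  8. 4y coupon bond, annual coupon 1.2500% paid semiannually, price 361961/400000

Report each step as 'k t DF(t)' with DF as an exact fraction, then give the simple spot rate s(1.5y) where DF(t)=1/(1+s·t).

step 1 [0.5y] swap r/2=153/9847: DF=(1 − 153/9847·(0))/(1+153/9847) = 9847/10000 ≈ 0.984700
step 2 [1y] zero: DF = P = 609/625 ≈ 0.974400
step 3 [1.5y] swap r/2=447/29144: DF=(1 − 447/29144·(0.984700+0.974400))/(1+447/29144) = 9553/10000 ≈ 0.955300
step 4 [2y] zero: DF = P = 9317/10000 ≈ 0.931700
step 5 [2.5y] bond c/2=33/800: DF=(4415177/4000000 − 33/800·(0.984700+0.974400+0.955300+0.931700))/(1+33/800) = 9077/10000 ≈ 0.907700
step 6 [3y] swap r/2=662/28107: DF=(1 − 662/28107·(0.984700+0.974400+0.955300+0.931700+0.907700))/(1+662/28107) = 2169/2500 ≈ 0.867600
step 7 [3.5y] bond c/2=1/160: DF=(723627/800000 − 1/160·(0.984700+0.974400+0.955300+0.931700+0.907700+0.867600))/(1+1/160) = 108/125 ≈ 0.864000
step 8 [4y] bond c/2=1/160: DF=(361961/400000 − 1/160·(0.984700+0.974400+0.955300+0.931700+0.907700+0.867600+0.864000))/(1+1/160) = 859/1000 ≈ 0.859000

1 1/2 9847/10000
2 1 609/625
3 3/2 9553/10000
4 2 9317/10000
5 5/2 9077/10000
6 3 2169/2500
7 7/2 108/125
8 4 859/1000
s(1.5y) = (1/(9553/10000) − 1)/(3/2) = 298/9553 ≈ 3.1194%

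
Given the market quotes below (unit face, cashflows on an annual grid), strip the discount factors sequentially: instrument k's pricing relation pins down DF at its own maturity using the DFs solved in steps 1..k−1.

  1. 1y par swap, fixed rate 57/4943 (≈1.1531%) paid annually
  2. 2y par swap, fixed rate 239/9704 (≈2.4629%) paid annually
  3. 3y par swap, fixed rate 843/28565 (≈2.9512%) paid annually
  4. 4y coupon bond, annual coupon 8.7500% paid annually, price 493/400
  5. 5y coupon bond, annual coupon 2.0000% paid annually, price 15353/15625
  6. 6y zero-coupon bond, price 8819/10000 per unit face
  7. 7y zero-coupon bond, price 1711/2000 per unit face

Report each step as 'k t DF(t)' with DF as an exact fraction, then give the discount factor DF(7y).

step 1 [1y] swap r/1=57/4943: DF=(1 − 57/4943·(0))/(1+57/4943) = 4943/5000 ≈ 0.988600
step 2 [2y] swap r/1=239/9704: DF=(1 − 239/9704·(0.988600))/(1+239/9704) = 4761/5000 ≈ 0.952200
step 3 [3y] swap r/1=843/28565: DF=(1 − 843/28565·(0.988600+0.952200))/(1+843/28565) = 9157/10000 ≈ 0.915700
step 4 [4y] bond c/1=7/80: DF=(493/400 − 7/80·(0.988600+0.952200+0.915700))/(1+7/80) = 1807/2000 ≈ 0.903500
step 5 [5y] bond c/1=1/50: DF=(15353/15625 − 1/50·(0.988600+0.952200+0.915700+0.903500))/(1+1/50) = 556/625 ≈ 0.889600
step 6 [6y] zero: DF = P = 8819/10000 ≈ 0.881900
step 7 [7y] zero: DF = P = 1711/2000 ≈ 0.855500

1 1 4943/5000
2 2 4761/5000
3 3 9157/10000
4 4 1807/2000
5 5 556/625
6 6 8819/10000
7 7 1711/2000
DF(7y) = 1711/2000 ≈ 0.855500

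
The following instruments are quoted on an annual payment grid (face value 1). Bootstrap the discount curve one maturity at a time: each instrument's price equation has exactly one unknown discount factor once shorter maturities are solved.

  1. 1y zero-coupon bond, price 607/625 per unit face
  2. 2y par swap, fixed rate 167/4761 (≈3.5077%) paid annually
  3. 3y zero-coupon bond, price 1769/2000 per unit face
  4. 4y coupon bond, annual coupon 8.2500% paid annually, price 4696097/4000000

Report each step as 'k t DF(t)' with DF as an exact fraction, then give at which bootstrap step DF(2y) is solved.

1 1 607/625
2 2 2333/2500
3 3 1769/2000
4 4 109/125
DF(2y) is solved at step 2

step 1 [1y] zero: DF = P = 607/625 ≈ 0.971200
step 2 [2y] swap r/1=167/4761: DF=(1 − 167/4761·(0.971200))/(1+167/4761) = 2333/2500 ≈ 0.933200
step 3 [3y] zero: DF = P = 1769/2000 ≈ 0.884500
step 4 [4y] bond c/1=33/400: DF=(4696097/4000000 − 33/400·(0.971200+0.933200+0.884500))/(1+33/400) = 109/125 ≈ 0.872000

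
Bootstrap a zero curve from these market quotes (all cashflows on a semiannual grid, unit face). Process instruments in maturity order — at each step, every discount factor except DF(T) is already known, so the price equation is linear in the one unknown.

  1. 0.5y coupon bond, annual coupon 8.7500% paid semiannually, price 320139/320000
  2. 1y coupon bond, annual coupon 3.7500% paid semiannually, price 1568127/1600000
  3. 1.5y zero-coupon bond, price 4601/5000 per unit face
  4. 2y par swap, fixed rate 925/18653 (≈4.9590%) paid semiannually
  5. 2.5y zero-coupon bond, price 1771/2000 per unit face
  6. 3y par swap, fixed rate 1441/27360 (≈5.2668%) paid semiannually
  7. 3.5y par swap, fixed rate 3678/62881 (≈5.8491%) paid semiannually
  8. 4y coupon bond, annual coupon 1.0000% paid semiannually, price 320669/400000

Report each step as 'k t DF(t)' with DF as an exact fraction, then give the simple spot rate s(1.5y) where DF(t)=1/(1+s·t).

1 1/2 1917/2000
2 1 2361/2500
3 3/2 4601/5000
4 2 363/400
5 5/2 1771/2000
6 3 8559/10000
7 7/2 8161/10000
8 4 479/625
s(1.5y) = (1/(4601/5000) − 1)/(3/2) = 266/4601 ≈ 5.7814%

step 1 [0.5y] bond c/2=7/160: DF=(320139/320000 − 7/160·(0))/(1+7/160) = 1917/2000 ≈ 0.958500
step 2 [1y] bond c/2=3/160: DF=(1568127/1600000 − 3/160·(0.958500))/(1+3/160) = 2361/2500 ≈ 0.944400
step 3 [1.5y] zero: DF = P = 4601/5000 ≈ 0.920200
step 4 [2y] swap r/2=925/37306: DF=(1 − 925/37306·(0.958500+0.944400+0.920200))/(1+925/37306) = 363/400 ≈ 0.907500
step 5 [2.5y] zero: DF = P = 1771/2000 ≈ 0.885500
step 6 [3y] swap r/2=1441/54720: DF=(1 − 1441/54720·(0.958500+0.944400+0.920200+0.907500+0.885500))/(1+1441/54720) = 8559/10000 ≈ 0.855900
step 7 [3.5y] swap r/2=1839/62881: DF=(1 − 1839/62881·(0.958500+0.944400+0.920200+0.907500+0.885500+0.855900))/(1+1839/62881) = 8161/10000 ≈ 0.816100
step 8 [4y] bond c/2=1/200: DF=(320669/400000 − 1/200·(0.958500+0.944400+0.920200+0.907500+0.885500+0.855900+0.816100))/(1+1/200) = 479/625 ≈ 0.766400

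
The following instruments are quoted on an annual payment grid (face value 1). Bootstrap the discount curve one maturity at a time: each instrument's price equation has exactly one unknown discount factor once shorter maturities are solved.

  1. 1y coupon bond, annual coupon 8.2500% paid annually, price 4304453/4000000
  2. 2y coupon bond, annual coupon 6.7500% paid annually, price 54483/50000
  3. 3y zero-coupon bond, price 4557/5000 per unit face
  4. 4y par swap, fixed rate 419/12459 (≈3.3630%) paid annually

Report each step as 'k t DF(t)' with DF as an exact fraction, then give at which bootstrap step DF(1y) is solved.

step 1 [1y] bond c/1=33/400: DF=(4304453/4000000 − 33/400·(0))/(1+33/400) = 9941/10000 ≈ 0.994100
step 2 [2y] bond c/1=27/400: DF=(54483/50000 − 27/400·(0.994100))/(1+27/400) = 9579/10000 ≈ 0.957900
step 3 [3y] zero: DF = P = 4557/5000 ≈ 0.911400
step 4 [4y] swap r/1=419/12459: DF=(1 − 419/12459·(0.994100+0.957900+0.911400))/(1+419/12459) = 8743/10000 ≈ 0.874300

1 1 9941/10000
2 2 9579/10000
3 3 4557/5000
4 4 8743/10000
DF(1y) is solved at step 1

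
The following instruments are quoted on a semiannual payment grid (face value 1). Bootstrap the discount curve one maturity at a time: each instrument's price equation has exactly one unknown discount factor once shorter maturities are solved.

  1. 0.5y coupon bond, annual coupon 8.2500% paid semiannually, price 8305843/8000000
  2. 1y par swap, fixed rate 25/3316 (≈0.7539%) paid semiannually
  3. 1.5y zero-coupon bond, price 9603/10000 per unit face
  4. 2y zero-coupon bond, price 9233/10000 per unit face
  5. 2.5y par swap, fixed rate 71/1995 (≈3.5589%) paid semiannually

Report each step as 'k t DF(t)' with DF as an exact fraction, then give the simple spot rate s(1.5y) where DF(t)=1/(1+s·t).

1 1/2 9971/10000
2 1 397/400
3 3/2 9603/10000
4 2 9233/10000
5 5/2 2287/2500
s(1.5y) = (1/(9603/10000) − 1)/(3/2) = 794/28809 ≈ 2.7561%

step 1 [0.5y] bond c/2=33/800: DF=(8305843/8000000 − 33/800·(0))/(1+33/800) = 9971/10000 ≈ 0.997100
step 2 [1y] swap r/2=25/6632: DF=(1 − 25/6632·(0.997100))/(1+25/6632) = 397/400 ≈ 0.992500
step 3 [1.5y] zero: DF = P = 9603/10000 ≈ 0.960300
step 4 [2y] zero: DF = P = 9233/10000 ≈ 0.923300
step 5 [2.5y] swap r/2=71/3990: DF=(1 − 71/3990·(0.997100+0.992500+0.960300+0.923300))/(1+71/3990) = 2287/2500 ≈ 0.914800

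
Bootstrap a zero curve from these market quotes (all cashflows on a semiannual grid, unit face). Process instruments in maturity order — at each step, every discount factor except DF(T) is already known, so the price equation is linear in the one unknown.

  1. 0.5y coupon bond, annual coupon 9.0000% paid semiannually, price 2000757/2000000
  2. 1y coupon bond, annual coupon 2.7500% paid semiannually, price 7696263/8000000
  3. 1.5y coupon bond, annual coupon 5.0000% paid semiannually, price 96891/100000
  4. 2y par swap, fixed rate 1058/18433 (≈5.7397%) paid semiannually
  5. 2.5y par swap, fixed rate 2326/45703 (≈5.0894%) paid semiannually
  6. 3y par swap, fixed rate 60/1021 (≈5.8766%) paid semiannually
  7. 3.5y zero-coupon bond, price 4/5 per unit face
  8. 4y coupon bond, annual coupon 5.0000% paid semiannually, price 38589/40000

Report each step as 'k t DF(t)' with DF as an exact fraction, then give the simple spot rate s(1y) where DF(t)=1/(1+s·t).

step 1 [0.5y] bond c/2=9/200: DF=(2000757/2000000 − 9/200·(0))/(1+9/200) = 9573/10000 ≈ 0.957300
step 2 [1y] bond c/2=11/800: DF=(7696263/8000000 − 11/800·(0.957300))/(1+11/800) = 117/125 ≈ 0.936000
step 3 [1.5y] bond c/2=1/40: DF=(96891/100000 − 1/40·(0.957300+0.936000))/(1+1/40) = 8991/10000 ≈ 0.899100
step 4 [2y] swap r/2=529/18433: DF=(1 − 529/18433·(0.957300+0.936000+0.899100))/(1+529/18433) = 4471/5000 ≈ 0.894200
step 5 [2.5y] swap r/2=1163/45703: DF=(1 − 1163/45703·(0.957300+0.936000+0.899100+0.894200))/(1+1163/45703) = 8837/10000 ≈ 0.883700
step 6 [3y] swap r/2=30/1021: DF=(1 − 30/1021·(0.957300+0.936000+0.899100+0.894200+0.883700))/(1+30/1021) = 841/1000 ≈ 0.841000
step 7 [3.5y] zero: DF = P = 4/5 ≈ 0.800000
step 8 [4y] bond c/2=1/40: DF=(38589/40000 − 1/40·(0.957300+0.936000+0.899100+0.894200+0.883700+0.841000+0.800000))/(1+1/40) = 7897/10000 ≈ 0.789700

1 1/2 9573/10000
2 1 117/125
3 3/2 8991/10000
4 2 4471/5000
5 5/2 8837/10000
6 3 841/1000
7 7/2 4/5
8 4 7897/10000
s(1y) = (1/(117/125) − 1)/(1) = 8/117 ≈ 6.8376%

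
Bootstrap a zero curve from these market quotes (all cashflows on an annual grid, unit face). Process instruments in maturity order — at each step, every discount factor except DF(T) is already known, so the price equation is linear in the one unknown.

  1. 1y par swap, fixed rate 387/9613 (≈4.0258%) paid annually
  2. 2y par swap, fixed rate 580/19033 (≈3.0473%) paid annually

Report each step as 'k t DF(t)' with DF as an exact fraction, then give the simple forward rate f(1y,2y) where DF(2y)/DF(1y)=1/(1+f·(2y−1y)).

1 1 9613/10000
2 2 471/500
f(1y,2y) = ((9613/10000)/(471/500) − 1)/(1) = 193/9420 ≈ 2.0488%

step 1 [1y] swap r/1=387/9613: DF=(1 − 387/9613·(0))/(1+387/9613) = 9613/10000 ≈ 0.961300
step 2 [2y] swap r/1=580/19033: DF=(1 − 580/19033·(0.961300))/(1+580/19033) = 471/500 ≈ 0.942000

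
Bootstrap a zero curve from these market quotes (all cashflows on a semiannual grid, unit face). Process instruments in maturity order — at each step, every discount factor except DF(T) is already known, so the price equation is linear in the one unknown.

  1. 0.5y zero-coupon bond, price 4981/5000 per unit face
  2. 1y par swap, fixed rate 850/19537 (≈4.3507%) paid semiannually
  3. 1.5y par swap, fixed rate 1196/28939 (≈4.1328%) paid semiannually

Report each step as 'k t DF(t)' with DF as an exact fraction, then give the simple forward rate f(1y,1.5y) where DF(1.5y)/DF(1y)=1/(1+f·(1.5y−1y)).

1 1/2 4981/5000
2 1 383/400
3 3/2 4701/5000
f(1y,1.5y) = ((383/400)/(4701/5000) − 1)/(1/2) = 173/4701 ≈ 3.6801%

step 1 [0.5y] zero: DF = P = 4981/5000 ≈ 0.996200
step 2 [1y] swap r/2=425/19537: DF=(1 − 425/19537·(0.996200))/(1+425/19537) = 383/400 ≈ 0.957500
step 3 [1.5y] swap r/2=598/28939: DF=(1 − 598/28939·(0.996200+0.957500))/(1+598/28939) = 4701/5000 ≈ 0.940200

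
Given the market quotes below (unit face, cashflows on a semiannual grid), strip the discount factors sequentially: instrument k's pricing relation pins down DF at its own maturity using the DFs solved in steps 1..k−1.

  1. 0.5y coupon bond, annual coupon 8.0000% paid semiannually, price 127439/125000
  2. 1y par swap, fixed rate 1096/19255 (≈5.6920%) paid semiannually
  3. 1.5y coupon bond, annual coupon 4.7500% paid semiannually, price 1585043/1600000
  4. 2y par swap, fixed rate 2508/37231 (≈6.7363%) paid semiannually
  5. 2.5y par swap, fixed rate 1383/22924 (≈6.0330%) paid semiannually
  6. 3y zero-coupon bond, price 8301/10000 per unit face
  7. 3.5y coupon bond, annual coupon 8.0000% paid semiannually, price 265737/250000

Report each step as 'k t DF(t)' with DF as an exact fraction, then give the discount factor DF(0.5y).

1 1/2 9803/10000
2 1 2363/2500
3 3/2 923/1000
4 2 4373/5000
5 5/2 8617/10000
6 3 8301/10000
7 7/2 4069/5000
DF(0.5y) = 9803/10000 ≈ 0.980300

step 1 [0.5y] bond c/2=1/25: DF=(127439/125000 − 1/25·(0))/(1+1/25) = 9803/10000 ≈ 0.980300
step 2 [1y] swap r/2=548/19255: DF=(1 − 548/19255·(0.980300))/(1+548/19255) = 2363/2500 ≈ 0.945200
step 3 [1.5y] bond c/2=19/800: DF=(1585043/1600000 − 19/800·(0.980300+0.945200))/(1+19/800) = 923/1000 ≈ 0.923000
step 4 [2y] swap r/2=1254/37231: DF=(1 − 1254/37231·(0.980300+0.945200+0.923000))/(1+1254/37231) = 4373/5000 ≈ 0.874600
step 5 [2.5y] swap r/2=1383/45848: DF=(1 − 1383/45848·(0.980300+0.945200+0.923000+0.874600))/(1+1383/45848) = 8617/10000 ≈ 0.861700
step 6 [3y] zero: DF = P = 8301/10000 ≈ 0.830100
step 7 [3.5y] bond c/2=1/25: DF=(265737/250000 − 1/25·(0.980300+0.945200+0.923000+0.874600+0.861700+0.830100))/(1+1/25) = 4069/5000 ≈ 0.813800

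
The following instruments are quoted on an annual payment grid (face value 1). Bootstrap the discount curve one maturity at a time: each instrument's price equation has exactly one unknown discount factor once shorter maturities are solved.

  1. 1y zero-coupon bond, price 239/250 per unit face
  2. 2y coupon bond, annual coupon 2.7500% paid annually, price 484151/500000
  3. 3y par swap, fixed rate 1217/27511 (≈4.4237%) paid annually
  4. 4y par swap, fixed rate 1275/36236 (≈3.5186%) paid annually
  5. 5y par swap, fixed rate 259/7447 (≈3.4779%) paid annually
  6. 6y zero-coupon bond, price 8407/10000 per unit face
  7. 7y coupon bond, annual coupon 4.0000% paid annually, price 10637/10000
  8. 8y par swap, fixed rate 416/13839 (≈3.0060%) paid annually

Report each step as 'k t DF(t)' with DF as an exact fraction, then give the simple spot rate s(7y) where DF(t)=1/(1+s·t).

1 1 239/250
2 2 573/625
3 3 8783/10000
4 4 349/400
5 5 4223/5000
6 6 8407/10000
7 7 4093/5000
8 8 99/125
s(7y) = (1/(4093/5000) − 1)/(7) = 907/28651 ≈ 3.1657%

step 1 [1y] zero: DF = P = 239/250 ≈ 0.956000
step 2 [2y] bond c/1=11/400: DF=(484151/500000 − 11/400·(0.956000))/(1+11/400) = 573/625 ≈ 0.916800
step 3 [3y] swap r/1=1217/27511: DF=(1 − 1217/27511·(0.956000+0.916800))/(1+1217/27511) = 8783/10000 ≈ 0.878300
step 4 [4y] swap r/1=1275/36236: DF=(1 − 1275/36236·(0.956000+0.916800+0.878300))/(1+1275/36236) = 349/400 ≈ 0.872500
step 5 [5y] swap r/1=259/7447: DF=(1 − 259/7447·(0.956000+0.916800+0.878300+0.872500))/(1+259/7447) = 4223/5000 ≈ 0.844600
step 6 [6y] zero: DF = P = 8407/10000 ≈ 0.840700
step 7 [7y] bond c/1=1/25: DF=(10637/10000 − 1/25·(0.956000+0.916800+0.878300+0.872500+0.844600+0.840700))/(1+1/25) = 4093/5000 ≈ 0.818600
step 8 [8y] swap r/1=416/13839: DF=(1 − 416/13839·(0.956000+0.916800+0.878300+0.872500+0.844600+0.840700+0.818600))/(1+416/13839) = 99/125 ≈ 0.792000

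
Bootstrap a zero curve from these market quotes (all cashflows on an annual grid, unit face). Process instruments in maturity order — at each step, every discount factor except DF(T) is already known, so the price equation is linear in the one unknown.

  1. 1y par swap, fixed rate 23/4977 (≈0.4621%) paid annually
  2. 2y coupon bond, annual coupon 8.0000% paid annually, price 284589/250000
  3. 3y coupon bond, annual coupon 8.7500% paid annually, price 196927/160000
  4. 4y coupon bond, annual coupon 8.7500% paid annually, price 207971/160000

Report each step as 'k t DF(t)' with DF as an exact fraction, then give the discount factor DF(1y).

1 1 4977/5000
2 2 9803/10000
3 3 608/625
4 4 479/500
DF(1y) = 4977/5000 ≈ 0.995400

step 1 [1y] swap r/1=23/4977: DF=(1 − 23/4977·(0))/(1+23/4977) = 4977/5000 ≈ 0.995400
step 2 [2y] bond c/1=2/25: DF=(284589/250000 − 2/25·(0.995400))/(1+2/25) = 9803/10000 ≈ 0.980300
step 3 [3y] bond c/1=7/80: DF=(196927/160000 − 7/80·(0.995400+0.980300))/(1+7/80) = 608/625 ≈ 0.972800
step 4 [4y] bond c/1=7/80: DF=(207971/160000 − 7/80·(0.995400+0.980300+0.972800))/(1+7/80) = 479/500 ≈ 0.958000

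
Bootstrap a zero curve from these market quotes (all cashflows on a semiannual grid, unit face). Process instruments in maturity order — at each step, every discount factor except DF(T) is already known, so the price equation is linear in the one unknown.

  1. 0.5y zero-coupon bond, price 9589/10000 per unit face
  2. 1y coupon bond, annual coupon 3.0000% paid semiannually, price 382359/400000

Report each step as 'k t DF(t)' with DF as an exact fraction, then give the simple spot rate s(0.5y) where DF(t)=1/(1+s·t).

1 1/2 9589/10000
2 1 2319/2500
s(0.5y) = (1/(9589/10000) − 1)/(1/2) = 822/9589 ≈ 8.5723%

step 1 [0.5y] zero: DF = P = 9589/10000 ≈ 0.958900
step 2 [1y] bond c/2=3/200: DF=(382359/400000 − 3/200·(0.958900))/(1+3/200) = 2319/2500 ≈ 0.927600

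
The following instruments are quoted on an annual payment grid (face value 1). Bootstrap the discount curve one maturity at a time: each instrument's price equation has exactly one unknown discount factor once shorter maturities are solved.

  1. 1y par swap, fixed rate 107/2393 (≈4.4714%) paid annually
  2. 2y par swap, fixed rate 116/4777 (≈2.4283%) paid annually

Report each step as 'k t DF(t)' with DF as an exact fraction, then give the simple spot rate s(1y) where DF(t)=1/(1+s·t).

1 1 2393/2500
2 2 596/625
s(1y) = (1/(2393/2500) − 1)/(1) = 107/2393 ≈ 4.4714%

step 1 [1y] swap r/1=107/2393: DF=(1 − 107/2393·(0))/(1+107/2393) = 2393/2500 ≈ 0.957200
step 2 [2y] swap r/1=116/4777: DF=(1 − 116/4777·(0.957200))/(1+116/4777) = 596/625 ≈ 0.953600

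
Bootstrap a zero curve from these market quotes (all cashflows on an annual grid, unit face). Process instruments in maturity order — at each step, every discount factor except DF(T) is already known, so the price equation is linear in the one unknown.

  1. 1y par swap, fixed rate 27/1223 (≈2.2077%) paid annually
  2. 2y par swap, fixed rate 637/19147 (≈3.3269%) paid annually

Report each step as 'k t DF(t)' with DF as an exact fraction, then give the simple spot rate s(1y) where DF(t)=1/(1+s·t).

1 1 1223/1250
2 2 9363/10000
s(1y) = (1/(1223/1250) − 1)/(1) = 27/1223 ≈ 2.2077%

step 1 [1y] swap r/1=27/1223: DF=(1 − 27/1223·(0))/(1+27/1223) = 1223/1250 ≈ 0.978400
step 2 [2y] swap r/1=637/19147: DF=(1 − 637/19147·(0.978400))/(1+637/19147) = 9363/10000 ≈ 0.936300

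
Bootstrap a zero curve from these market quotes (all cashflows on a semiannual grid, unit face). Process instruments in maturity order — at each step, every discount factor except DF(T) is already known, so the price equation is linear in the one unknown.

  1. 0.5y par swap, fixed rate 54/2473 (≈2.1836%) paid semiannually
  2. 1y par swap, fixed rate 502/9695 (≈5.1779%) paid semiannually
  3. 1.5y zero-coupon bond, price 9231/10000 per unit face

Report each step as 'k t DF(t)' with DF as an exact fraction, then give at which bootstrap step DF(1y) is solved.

step 1 [0.5y] swap r/2=27/2473: DF=(1 − 27/2473·(0))/(1+27/2473) = 2473/2500 ≈ 0.989200
step 2 [1y] swap r/2=251/9695: DF=(1 − 251/9695·(0.989200))/(1+251/9695) = 4749/5000 ≈ 0.949800
step 3 [1.5y] zero: DF = P = 9231/10000 ≈ 0.923100

1 1/2 2473/2500
2 1 4749/5000
3 3/2 9231/10000
DF(1y) is solved at step 2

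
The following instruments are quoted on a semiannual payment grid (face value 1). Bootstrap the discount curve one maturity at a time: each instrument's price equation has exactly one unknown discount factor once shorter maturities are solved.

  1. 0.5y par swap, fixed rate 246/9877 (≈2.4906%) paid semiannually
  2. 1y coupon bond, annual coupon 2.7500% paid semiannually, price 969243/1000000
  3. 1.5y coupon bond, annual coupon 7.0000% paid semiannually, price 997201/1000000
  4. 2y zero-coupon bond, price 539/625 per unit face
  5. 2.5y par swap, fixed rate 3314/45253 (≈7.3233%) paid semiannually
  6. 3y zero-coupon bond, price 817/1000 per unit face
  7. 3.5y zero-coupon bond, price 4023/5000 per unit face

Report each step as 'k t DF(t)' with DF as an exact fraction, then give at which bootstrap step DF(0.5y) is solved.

1 1/2 9877/10000
2 1 9427/10000
3 3/2 4491/5000
4 2 539/625
5 5/2 8343/10000
6 3 817/1000
7 7/2 4023/5000
DF(0.5y) is solved at step 1

step 1 [0.5y] swap r/2=123/9877: DF=(1 − 123/9877·(0))/(1+123/9877) = 9877/10000 ≈ 0.987700
step 2 [1y] bond c/2=11/800: DF=(969243/1000000 − 11/800·(0.987700))/(1+11/800) = 9427/10000 ≈ 0.942700
step 3 [1.5y] bond c/2=7/200: DF=(997201/1000000 − 7/200·(0.987700+0.942700))/(1+7/200) = 4491/5000 ≈ 0.898200
step 4 [2y] zero: DF = P = 539/625 ≈ 0.862400
step 5 [2.5y] swap r/2=1657/45253: DF=(1 − 1657/45253·(0.987700+0.942700+0.898200+0.862400))/(1+1657/45253) = 8343/10000 ≈ 0.834300
step 6 [3y] zero: DF = P = 817/1000 ≈ 0.817000
step 7 [3.5y] zero: DF = P = 4023/5000 ≈ 0.804600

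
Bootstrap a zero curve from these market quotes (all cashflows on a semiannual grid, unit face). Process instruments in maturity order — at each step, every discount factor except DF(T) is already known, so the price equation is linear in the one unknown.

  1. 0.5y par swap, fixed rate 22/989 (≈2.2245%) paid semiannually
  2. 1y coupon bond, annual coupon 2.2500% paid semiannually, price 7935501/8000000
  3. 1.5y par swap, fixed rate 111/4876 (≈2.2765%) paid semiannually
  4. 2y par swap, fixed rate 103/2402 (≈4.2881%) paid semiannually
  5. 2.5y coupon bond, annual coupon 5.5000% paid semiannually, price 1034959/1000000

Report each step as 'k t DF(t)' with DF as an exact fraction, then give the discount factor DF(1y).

1 1/2 989/1000
2 1 9699/10000
3 3/2 9667/10000
4 2 1147/1250
5 5/2 2261/2500
DF(1y) = 9699/10000 ≈ 0.969900

step 1 [0.5y] swap r/2=11/989: DF=(1 − 11/989·(0))/(1+11/989) = 989/1000 ≈ 0.989000
step 2 [1y] bond c/2=9/800: DF=(7935501/8000000 − 9/800·(0.989000))/(1+9/800) = 9699/10000 ≈ 0.969900
step 3 [1.5y] swap r/2=111/9752: DF=(1 − 111/9752·(0.989000+0.969900))/(1+111/9752) = 9667/10000 ≈ 0.966700
step 4 [2y] swap r/2=103/4804: DF=(1 − 103/4804·(0.989000+0.969900+0.966700))/(1+103/4804) = 1147/1250 ≈ 0.917600
step 5 [2.5y] bond c/2=11/400: DF=(1034959/1000000 − 11/400·(0.989000+0.969900+0.966700+0.917600))/(1+11/400) = 2261/2500 ≈ 0.904400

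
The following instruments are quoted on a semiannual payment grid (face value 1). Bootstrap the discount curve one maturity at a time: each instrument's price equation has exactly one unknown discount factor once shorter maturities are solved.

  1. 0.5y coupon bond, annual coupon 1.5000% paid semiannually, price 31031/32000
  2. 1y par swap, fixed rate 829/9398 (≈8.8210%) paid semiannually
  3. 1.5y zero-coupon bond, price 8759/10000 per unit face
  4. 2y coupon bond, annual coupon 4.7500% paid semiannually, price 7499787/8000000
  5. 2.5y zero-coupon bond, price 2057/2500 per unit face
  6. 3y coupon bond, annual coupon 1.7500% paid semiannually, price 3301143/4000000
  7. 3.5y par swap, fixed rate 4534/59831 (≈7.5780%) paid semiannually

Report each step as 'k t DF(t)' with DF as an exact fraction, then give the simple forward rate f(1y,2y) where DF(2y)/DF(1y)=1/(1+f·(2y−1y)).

step 1 [0.5y] bond c/2=3/400: DF=(31031/32000 − 3/400·(0))/(1+3/400) = 77/80 ≈ 0.962500
step 2 [1y] swap r/2=829/18796: DF=(1 − 829/18796·(0.962500))/(1+829/18796) = 9171/10000 ≈ 0.917100
step 3 [1.5y] zero: DF = P = 8759/10000 ≈ 0.875900
step 4 [2y] bond c/2=19/800: DF=(7499787/8000000 − 19/800·(0.962500+0.917100+0.875900))/(1+19/800) = 4259/5000 ≈ 0.851800
step 5 [2.5y] zero: DF = P = 2057/2500 ≈ 0.822800
step 6 [3y] bond c/2=7/800: DF=(3301143/4000000 − 7/800·(0.962500+0.917100+0.875900+0.851800+0.822800))/(1+7/800) = 7797/10000 ≈ 0.779700
step 7 [3.5y] swap r/2=2267/59831: DF=(1 − 2267/59831·(0.962500+0.917100+0.875900+0.851800+0.822800+0.779700))/(1+2267/59831) = 7733/10000 ≈ 0.773300

1 1/2 77/80
2 1 9171/10000
3 3/2 8759/10000
4 2 4259/5000
5 5/2 2057/2500
6 3 7797/10000
7 7/2 7733/10000
f(1y,2y) = ((9171/10000)/(4259/5000) − 1)/(1) = 653/8518 ≈ 7.6661%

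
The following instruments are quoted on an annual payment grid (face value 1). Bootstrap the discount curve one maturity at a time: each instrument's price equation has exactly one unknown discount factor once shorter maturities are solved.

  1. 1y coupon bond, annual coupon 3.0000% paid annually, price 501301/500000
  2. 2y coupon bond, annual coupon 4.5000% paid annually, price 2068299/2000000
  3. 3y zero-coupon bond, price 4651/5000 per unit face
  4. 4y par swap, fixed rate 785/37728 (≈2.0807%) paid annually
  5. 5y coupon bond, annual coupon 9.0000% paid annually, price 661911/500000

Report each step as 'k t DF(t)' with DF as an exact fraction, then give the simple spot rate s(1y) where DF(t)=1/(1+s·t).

step 1 [1y] bond c/1=3/100: DF=(501301/500000 − 3/100·(0))/(1+3/100) = 4867/5000 ≈ 0.973400
step 2 [2y] bond c/1=9/200: DF=(2068299/2000000 − 9/200·(0.973400))/(1+9/200) = 9477/10000 ≈ 0.947700
step 3 [3y] zero: DF = P = 4651/5000 ≈ 0.930200
step 4 [4y] swap r/1=785/37728: DF=(1 − 785/37728·(0.973400+0.947700+0.930200))/(1+785/37728) = 1843/2000 ≈ 0.921500
step 5 [5y] bond c/1=9/100: DF=(661911/500000 − 9/100·(0.973400+0.947700+0.930200+0.921500))/(1+9/100) = 903/1000 ≈ 0.903000

1 1 4867/5000
2 2 9477/10000
3 3 4651/5000
4 4 1843/2000
5 5 903/1000
s(1y) = (1/(4867/5000) − 1)/(1) = 133/4867 ≈ 2.7327%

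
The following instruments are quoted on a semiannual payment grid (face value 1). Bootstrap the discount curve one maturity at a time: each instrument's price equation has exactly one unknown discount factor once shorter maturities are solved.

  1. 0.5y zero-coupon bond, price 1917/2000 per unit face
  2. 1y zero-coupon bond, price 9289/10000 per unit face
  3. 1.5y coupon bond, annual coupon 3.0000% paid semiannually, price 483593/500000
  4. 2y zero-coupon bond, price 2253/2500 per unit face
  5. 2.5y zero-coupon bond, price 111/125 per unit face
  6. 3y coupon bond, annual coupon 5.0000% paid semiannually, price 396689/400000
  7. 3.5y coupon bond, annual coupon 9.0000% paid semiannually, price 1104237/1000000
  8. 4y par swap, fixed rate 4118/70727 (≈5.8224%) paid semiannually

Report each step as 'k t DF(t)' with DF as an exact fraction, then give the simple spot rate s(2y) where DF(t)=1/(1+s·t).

1 1/2 1917/2000
2 1 9289/10000
3 3/2 37/40
4 2 2253/2500
5 5/2 111/125
6 3 8553/10000
7 7/2 8217/10000
8 4 7941/10000
s(2y) = (1/(2253/2500) − 1)/(2) = 247/4506 ≈ 5.4816%

step 1 [0.5y] zero: DF = P = 1917/2000 ≈ 0.958500
step 2 [1y] zero: DF = P = 9289/10000 ≈ 0.928900
step 3 [1.5y] bond c/2=3/200: DF=(483593/500000 − 3/200·(0.958500+0.928900))/(1+3/200) = 37/40 ≈ 0.925000
step 4 [2y] zero: DF = P = 2253/2500 ≈ 0.901200
step 5 [2.5y] zero: DF = P = 111/125 ≈ 0.888000
step 6 [3y] bond c/2=1/40: DF=(396689/400000 − 1/40·(0.958500+0.928900+0.925000+0.901200+0.888000))/(1+1/40) = 8553/10000 ≈ 0.855300
step 7 [3.5y] bond c/2=9/200: DF=(1104237/1000000 − 9/200·(0.958500+0.928900+0.925000+0.901200+0.888000+0.855300))/(1+9/200) = 8217/10000 ≈ 0.821700
step 8 [4y] swap r/2=2059/70727: DF=(1 − 2059/70727·(0.958500+0.928900+0.925000+0.901200+0.888000+0.855300+0.821700))/(1+2059/70727) = 7941/10000 ≈ 0.794100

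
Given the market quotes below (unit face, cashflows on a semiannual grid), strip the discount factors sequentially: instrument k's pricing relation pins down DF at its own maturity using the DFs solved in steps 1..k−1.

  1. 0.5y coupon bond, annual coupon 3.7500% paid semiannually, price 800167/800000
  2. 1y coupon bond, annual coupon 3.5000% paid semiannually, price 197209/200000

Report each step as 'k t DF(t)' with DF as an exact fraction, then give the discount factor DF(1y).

step 1 [0.5y] bond c/2=3/160: DF=(800167/800000 − 3/160·(0))/(1+3/160) = 4909/5000 ≈ 0.981800
step 2 [1y] bond c/2=7/400: DF=(197209/200000 − 7/400·(0.981800))/(1+7/400) = 4761/5000 ≈ 0.952200

1 1/2 4909/5000
2 1 4761/5000
DF(1y) = 4761/5000 ≈ 0.952200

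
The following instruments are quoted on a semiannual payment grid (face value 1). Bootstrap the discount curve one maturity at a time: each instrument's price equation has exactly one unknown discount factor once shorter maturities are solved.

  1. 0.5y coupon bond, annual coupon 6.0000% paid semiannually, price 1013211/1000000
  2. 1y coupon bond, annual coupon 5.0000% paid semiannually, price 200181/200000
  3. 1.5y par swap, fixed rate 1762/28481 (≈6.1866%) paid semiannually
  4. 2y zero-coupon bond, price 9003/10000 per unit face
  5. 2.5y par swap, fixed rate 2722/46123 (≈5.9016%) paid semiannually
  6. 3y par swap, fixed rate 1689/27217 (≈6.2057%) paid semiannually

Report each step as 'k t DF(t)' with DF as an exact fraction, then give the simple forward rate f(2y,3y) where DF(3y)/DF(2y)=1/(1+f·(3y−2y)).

step 1 [0.5y] bond c/2=3/100: DF=(1013211/1000000 − 3/100·(0))/(1+3/100) = 9837/10000 ≈ 0.983700
step 2 [1y] bond c/2=1/40: DF=(200181/200000 − 1/40·(0.983700))/(1+1/40) = 381/400 ≈ 0.952500
step 3 [1.5y] swap r/2=881/28481: DF=(1 − 881/28481·(0.983700+0.952500))/(1+881/28481) = 9119/10000 ≈ 0.911900
step 4 [2y] zero: DF = P = 9003/10000 ≈ 0.900300
step 5 [2.5y] swap r/2=1361/46123: DF=(1 − 1361/46123·(0.983700+0.952500+0.911900+0.900300))/(1+1361/46123) = 8639/10000 ≈ 0.863900
step 6 [3y] swap r/2=1689/54434: DF=(1 − 1689/54434·(0.983700+0.952500+0.911900+0.900300+0.863900))/(1+1689/54434) = 8311/10000 ≈ 0.831100

1 1/2 9837/10000
2 1 381/400
3 3/2 9119/10000
4 2 9003/10000
5 5/2 8639/10000
6 3 8311/10000
f(2y,3y) = ((9003/10000)/(8311/10000) − 1)/(1) = 692/8311 ≈ 8.3263%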